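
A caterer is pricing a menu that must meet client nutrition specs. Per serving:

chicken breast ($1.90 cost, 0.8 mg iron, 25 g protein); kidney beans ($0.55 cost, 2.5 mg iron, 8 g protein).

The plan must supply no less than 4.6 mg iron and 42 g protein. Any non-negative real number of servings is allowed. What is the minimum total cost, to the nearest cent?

$2.89

This is a tiny linear program; its minimum lies at a vertex of the feasible set. List the vertices and price them.
chicken breast only: max(4.6/0.8, 42/25) = 5.75 servings → $10.93.
kidney beans only: max(4.6/2.5, 42/8) = 5.25 servings → $2.89.
chicken breast + kidney beans with both tight: 1.216 servings and 1.451 servings → $3.11.
So the least-cost plan costs $2.89.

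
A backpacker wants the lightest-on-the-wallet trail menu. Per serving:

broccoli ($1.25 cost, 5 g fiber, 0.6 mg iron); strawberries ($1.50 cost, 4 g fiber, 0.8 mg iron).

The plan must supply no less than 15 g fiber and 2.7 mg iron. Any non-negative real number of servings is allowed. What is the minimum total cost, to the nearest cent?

$5.16

At the optimum either one food covers both requirements or two foods hit both targets exactly; no other combination can be cheaper.
broccoli only: max(15/5, 2.7/0.6) = 4.5 servings → $5.62.
strawberries only: max(15/4, 2.7/0.8) = 3.75 servings → $5.62.
broccoli + strawberries with both tight: 0.75 servings and 2.812 servings → $5.16.
Cheapest feasible corner: $5.16.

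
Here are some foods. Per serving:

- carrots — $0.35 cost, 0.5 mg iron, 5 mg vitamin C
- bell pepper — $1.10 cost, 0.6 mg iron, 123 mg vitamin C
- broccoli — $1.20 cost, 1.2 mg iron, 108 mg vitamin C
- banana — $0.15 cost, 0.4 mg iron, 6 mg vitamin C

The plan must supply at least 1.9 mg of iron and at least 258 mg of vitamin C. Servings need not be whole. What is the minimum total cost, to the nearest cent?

Compare the cost at each extreme point of the feasible region.
carrots only: max(1.9/0.5, 258/5) = 51.6 servings → $18.06.
bell pepper only: max(1.9/0.6, 258/123) = 3.167 servings → $3.48.
broccoli only: max(1.9/1.2, 258/108) = 2.389 servings → $2.87.
banana only: max(1.9/0.4, 258/6) = 43 servings → $6.45.
carrots + bell pepper with both tight: 1.349 servings and 2.043 servings → $2.72.
carrots + broccoli with both targets exact would need a negative amount; discard.
carrots + banana with both targets exact would need a negative amount; discard.
bell pepper + broccoli with both tight: 1.261 servings and 0.9529 servings → $2.53.
bell pepper + banana with both tight: 2.013 servings and 1.73 servings → $2.47.
broccoli + banana: the both-tight solution has a negative serving — not a feasible corner.
Cheapest feasible corner: $2.47.

$2.47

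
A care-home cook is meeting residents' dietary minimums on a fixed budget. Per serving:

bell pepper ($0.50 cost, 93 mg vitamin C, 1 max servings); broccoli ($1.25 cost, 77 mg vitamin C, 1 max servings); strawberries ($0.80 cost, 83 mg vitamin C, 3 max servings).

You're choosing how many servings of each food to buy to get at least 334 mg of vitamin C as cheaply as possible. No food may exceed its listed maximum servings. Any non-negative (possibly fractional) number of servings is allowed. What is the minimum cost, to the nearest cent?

Cost per mg of vitamin C: bell pepper $0.0054, strawberries $0.0096, broccoli $0.0162.
Take 1 serving of bell pepper: +93.0 mg vitamin C for $0.50 (total $0.50, still need 241.0 mg).
Take 2.904 servings of strawberries: +241.0 mg vitamin C for $2.32 (total $2.82, still need 0.0 mg).
Filling from the cheapest source first is optimal under one linear minimum: $2.82.

$2.82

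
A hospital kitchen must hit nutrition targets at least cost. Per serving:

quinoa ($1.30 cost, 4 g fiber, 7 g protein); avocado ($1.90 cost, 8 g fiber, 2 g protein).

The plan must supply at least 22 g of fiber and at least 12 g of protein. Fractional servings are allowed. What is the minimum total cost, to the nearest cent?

With two linear requirements the optimum uses one or two foods; enumerate the corners.
quinoa only: max(22/4, 12/7) = 5.5 servings → $7.15.
avocado only: max(22/8, 12/2) = 6 servings → $11.40.
quinoa + avocado with both tight: 1.083 servings and 2.208 servings → $5.60.
The minimum over all feasible corners is $5.60.

$5.60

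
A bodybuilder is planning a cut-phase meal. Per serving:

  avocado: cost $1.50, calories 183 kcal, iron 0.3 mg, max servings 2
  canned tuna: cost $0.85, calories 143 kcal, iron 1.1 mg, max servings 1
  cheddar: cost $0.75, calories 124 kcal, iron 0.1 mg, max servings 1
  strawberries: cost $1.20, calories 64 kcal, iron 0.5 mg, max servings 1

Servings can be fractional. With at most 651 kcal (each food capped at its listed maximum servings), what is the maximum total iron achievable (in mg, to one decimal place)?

Iron per kcal: strawberries 0.007812, canned tuna 0.007692, avocado 0.001639, cheddar 0.0008065.
Take 1 serving of strawberries: uses 64 kcal, +0.5 mg iron (running total 0.5 mg).
Take 1 serving of canned tuna: uses 143 kcal, +1.1 mg iron (running total 1.6 mg).
Take 2 servings of avocado: uses 366 kcal, +0.6 mg iron (running total 2.2 mg).
Take 0.629 servings of cheddar: uses 78 kcal, +0.1 mg iron (running total 2.3 mg).
Greedy by best ratio exhausts the calories allowance optimally: 2.3 mg.

2.3 mg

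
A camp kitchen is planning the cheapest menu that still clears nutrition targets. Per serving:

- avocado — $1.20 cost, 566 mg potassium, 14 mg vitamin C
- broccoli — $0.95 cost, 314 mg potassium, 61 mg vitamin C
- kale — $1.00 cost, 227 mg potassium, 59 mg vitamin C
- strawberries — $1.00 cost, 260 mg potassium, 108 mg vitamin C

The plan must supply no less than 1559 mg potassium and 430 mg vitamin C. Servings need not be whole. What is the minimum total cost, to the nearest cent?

$5.03

The cheapest plan sits at a corner of the feasible region — with two constraints it uses at most two foods.
avocado only: max(1559/566, 430/14) = 30.71 servings → $36.86.
broccoli only: max(1559/314, 430/61) = 7.049 servings → $6.70.
kale only: max(1559/227, 430/59) = 7.288 servings → $7.29.
strawberries only: max(1559/260, 430/108) = 5.996 servings → $6.00.
avocado + broccoli: intersection lies outside the first quadrant.
avocado + kale with both targets exact would need a negative amount; discard.
avocado + strawberries with both tight: 0.9841 servings and 3.854 servings → $5.03.
broccoli + kale with both targets exact would need a negative amount; discard.
broccoli + strawberries with both tight: 3.134 servings and 2.211 servings → $5.19.
kale + strawberries with both tight: 6.165 servings and 0.6134 servings → $6.78.
So the least-cost plan costs $5.03.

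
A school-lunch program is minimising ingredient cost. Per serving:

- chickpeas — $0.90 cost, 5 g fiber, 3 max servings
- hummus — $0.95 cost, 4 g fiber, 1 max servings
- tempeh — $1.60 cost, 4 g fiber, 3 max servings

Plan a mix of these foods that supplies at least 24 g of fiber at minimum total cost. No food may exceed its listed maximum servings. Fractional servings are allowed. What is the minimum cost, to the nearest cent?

$5.65

Cost per g of fiber: chickpeas $0.1800, hummus $0.2375, tempeh $0.4000.
Take 3 servings of chickpeas: +15.0 g fiber for $2.70 (total $2.70, still need 9.0 g).
Take 1 serving of hummus: +4.0 g fiber for $0.95 (total $3.65, still need 5.0 g).
Take 1.25 servings of tempeh: +5.0 g fiber for $2.00 (total $5.65, still need 0.0 g).
Filling from the cheapest source first is optimal under one linear minimum: $5.65.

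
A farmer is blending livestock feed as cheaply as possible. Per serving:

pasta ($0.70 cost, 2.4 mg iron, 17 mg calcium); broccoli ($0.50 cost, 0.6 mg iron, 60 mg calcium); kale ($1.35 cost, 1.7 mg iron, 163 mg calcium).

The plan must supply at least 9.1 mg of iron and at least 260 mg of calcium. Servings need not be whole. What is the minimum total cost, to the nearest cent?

$3.76

With two linear requirements the optimum uses one or two foods; enumerate the corners.
pasta only: max(9.1/2.4, 260/17) = 15.29 servings → $10.71.
broccoli only: max(9.1/0.6, 260/60) = 15.17 servings → $7.58.
kale only: max(9.1/1.7, 260/163) = 5.353 servings → $7.23.
pasta + broccoli with both tight: 2.915 servings and 3.507 servings → $3.79.
pasta + kale with both tight: 2.874 servings and 1.295 servings → $3.76.
broccoli + kale: the both-tight solution has a negative serving — not a feasible corner.
So the least-cost plan costs $3.76.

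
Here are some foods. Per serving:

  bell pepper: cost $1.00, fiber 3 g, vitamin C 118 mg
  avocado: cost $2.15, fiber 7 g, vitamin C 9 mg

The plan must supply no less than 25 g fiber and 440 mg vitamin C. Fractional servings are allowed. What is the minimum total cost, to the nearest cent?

Minimising a linear cost over {fiber ≥ 25, vitamin C ≥ 440, servings ≥ 0} — the optimum is at a vertex, using one or two foods.
bell pepper only: max(25/3, 440/118) = 8.333 servings → $8.33.
avocado only: max(25/7, 440/9) = 48.89 servings → $105.11.
bell pepper + avocado with both tight: 3.573 servings and 2.04 servings → $7.96.
So the least-cost plan costs $7.96.

$7.96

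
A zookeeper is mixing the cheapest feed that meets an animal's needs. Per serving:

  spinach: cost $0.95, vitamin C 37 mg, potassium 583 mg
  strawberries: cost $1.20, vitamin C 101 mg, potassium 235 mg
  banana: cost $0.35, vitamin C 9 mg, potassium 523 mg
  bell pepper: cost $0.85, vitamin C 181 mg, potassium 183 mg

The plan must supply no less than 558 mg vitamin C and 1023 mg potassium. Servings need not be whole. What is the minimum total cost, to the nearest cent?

$2.90

An LP optimum is at a vertex; with two nutrient constraints at most two foods are used. Check each candidate.
spinach only: max(558/37, 1023/583) = 15.08 servings → $14.33.
strawberries only: max(558/101, 1023/235) = 5.525 servings → $6.63.
banana only: max(558/9, 1023/523) = 62 servings → $21.70.
bell pepper only: max(558/181, 1023/183) = 5.59 servings → $4.75.
spinach + strawberries: intersection lies outside the first quadrant.
spinach + banana with both targets exact would need a negative amount; discard.
spinach + bell pepper with both tight: 0.841 servings and 2.911 servings → $3.27.
strawberries + banana with both targets exact would need a negative amount; discard.
strawberries + bell pepper with both tight: 3.453 servings and 1.156 servings → $5.13.
banana + bell pepper with both tight: 0.8928 servings and 3.038 servings → $2.90.
So the least-cost plan costs $2.90.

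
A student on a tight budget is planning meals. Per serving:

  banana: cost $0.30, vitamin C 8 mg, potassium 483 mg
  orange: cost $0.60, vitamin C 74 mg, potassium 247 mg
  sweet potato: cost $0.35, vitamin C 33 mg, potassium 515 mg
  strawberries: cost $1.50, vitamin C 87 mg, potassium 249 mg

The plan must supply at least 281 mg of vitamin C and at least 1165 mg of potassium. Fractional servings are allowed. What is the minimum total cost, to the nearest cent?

$2.32

The cheapest plan sits at a corner of the feasible region — with two constraints it uses at most two foods.
banana only: max(281/8, 1165/483) = 35.12 servings → $10.54.
orange only: max(281/74, 1165/247) = 4.717 servings → $2.83.
sweet potato only: max(281/33, 1165/515) = 8.515 servings → $2.98.
strawberries only: max(281/87, 1165/249) = 4.679 servings → $7.02.
banana + orange with both tight: 0.4976 servings and 3.743 servings → $2.40.
banana + sweet potato: intersection lies outside the first quadrant.
banana + strawberries with both tight: 0.7841 servings and 3.158 servings → $4.97.
orange + sweet potato with both tight: 3.547 servings and 0.5609 servings → $2.32.
orange + strawberries: the both-tight solution has a negative serving — not a feasible corner.
sweet potato + strawberries with both tight: 0.8578 servings and 2.905 servings → $4.66.
Cheapest feasible corner: $2.32.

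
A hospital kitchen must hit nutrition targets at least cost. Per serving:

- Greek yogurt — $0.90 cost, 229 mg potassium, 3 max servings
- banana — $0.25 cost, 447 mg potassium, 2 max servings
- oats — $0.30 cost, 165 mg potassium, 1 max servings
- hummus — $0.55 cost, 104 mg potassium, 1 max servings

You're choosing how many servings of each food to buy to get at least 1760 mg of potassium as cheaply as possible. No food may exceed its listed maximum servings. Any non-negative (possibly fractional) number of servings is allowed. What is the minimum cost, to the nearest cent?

Cost per mg of potassium: banana $0.0006, oats $0.0018, Greek yogurt $0.0039, hummus $0.0053.
Take 2 servings of banana: +894.0 mg potassium for $0.50 (total $0.50, still need 866.0 mg).
Take 1 serving of oats: +165.0 mg potassium for $0.30 (total $0.80, still need 701.0 mg).
Take 3 servings of Greek yogurt: +687.0 mg potassium for $2.70 (total $3.50, still need 14.0 mg).
Take 0.1346 servings of hummus: +14.0 mg potassium for $0.07 (total $3.57, still need 0.0 mg).
Greedy by cheapest-per-mg is optimal for a single linear constraint, so the minimum cost is $3.57.

$3.57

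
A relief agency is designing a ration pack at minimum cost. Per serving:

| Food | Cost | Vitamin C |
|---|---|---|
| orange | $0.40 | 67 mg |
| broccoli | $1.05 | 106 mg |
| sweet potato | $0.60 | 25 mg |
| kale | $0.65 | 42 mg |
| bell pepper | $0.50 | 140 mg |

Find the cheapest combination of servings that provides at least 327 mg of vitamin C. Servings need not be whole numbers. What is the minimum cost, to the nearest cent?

Cost per mg of vitamin C: bell pepper $0.0036, orange $0.0060, broccoli $0.0099, kale $0.0155, sweet potato $0.0240.
With no serving limits, use only bell pepper: 327 mg / 140 mg = 2.336 servings × $0.50 = $1.17.

$1.17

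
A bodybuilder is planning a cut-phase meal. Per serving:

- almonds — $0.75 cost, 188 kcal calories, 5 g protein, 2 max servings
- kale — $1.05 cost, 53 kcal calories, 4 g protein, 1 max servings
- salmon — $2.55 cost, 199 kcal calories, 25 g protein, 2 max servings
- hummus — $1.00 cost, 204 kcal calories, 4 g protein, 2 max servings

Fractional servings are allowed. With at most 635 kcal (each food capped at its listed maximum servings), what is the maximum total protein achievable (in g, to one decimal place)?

Protein per kcal: salmon 0.1256, kale 0.07547, almonds 0.0266, hummus 0.01961.
Take 2 servings of salmon: uses 398 kcal, +50.0 g protein (running total 50.0 g).
Take 1 serving of kale: uses 53 kcal, +4.0 g protein (running total 54.0 g).
Take 0.9787 servings of almonds: uses 184 kcal, +4.9 g protein (running total 58.9 g).
Greedy by best ratio exhausts the calories allowance optimally: 58.9 g.

58.9 g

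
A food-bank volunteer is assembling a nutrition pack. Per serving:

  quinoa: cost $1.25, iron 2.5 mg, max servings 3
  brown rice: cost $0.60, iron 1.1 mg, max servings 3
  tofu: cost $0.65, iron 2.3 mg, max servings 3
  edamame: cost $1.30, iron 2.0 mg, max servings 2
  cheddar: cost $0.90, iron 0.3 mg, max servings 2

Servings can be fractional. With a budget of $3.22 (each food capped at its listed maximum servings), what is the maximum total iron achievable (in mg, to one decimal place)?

9.4 mg

Iron per dollar: tofu 3.538, quinoa 2, brown rice 1.833, edamame 1.538, cheddar 0.3333.
Take 3 servings of tofu: spends $1.95, +6.9 mg iron (running total 6.9 mg).
Take 1.016 servings of quinoa: spends $1.27, +2.5 mg iron (running total 9.4 mg).
Greedy by best ratio exhausts the cost allowance optimally: 9.4 mg.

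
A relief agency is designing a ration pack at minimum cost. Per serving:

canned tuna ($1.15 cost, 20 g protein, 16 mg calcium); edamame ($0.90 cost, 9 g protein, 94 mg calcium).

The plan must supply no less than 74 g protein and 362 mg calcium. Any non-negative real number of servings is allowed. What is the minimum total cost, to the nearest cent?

$5.59

An LP optimum is at a vertex; with two nutrient constraints at most two foods are used. Check each candidate.
canned tuna only: max(74/20, 362/16) = 22.62 servings → $26.02.
edamame only: max(74/9, 362/94) = 8.222 servings → $7.40.
canned tuna + edamame with both tight: 2.13 servings and 3.488 servings → $5.59.
So the least-cost plan costs $5.59.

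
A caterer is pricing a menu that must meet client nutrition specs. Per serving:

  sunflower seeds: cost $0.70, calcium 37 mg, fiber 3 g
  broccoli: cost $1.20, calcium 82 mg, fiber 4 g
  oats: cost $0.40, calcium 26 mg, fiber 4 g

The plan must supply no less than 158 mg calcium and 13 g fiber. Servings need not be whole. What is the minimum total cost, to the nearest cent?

$2.35

sunflower seeds only: max(158/37, 13/3) = 4.333 servings → $3.03.
broccoli only: max(158/82, 13/4) = 3.25 servings → $3.90.
oats only: max(158/26, 13/4) = 6.077 servings → $2.43.
sunflower seeds + broccoli: the both-tight solution has a negative serving — not a feasible corner.
sunflower seeds + oats with both tight: 4.2 servings and 0.1 servings → $2.98.
broccoli + oats with both tight: 1.312 servings and 1.938 servings → $2.35.
The minimum over all feasible corners is $2.35.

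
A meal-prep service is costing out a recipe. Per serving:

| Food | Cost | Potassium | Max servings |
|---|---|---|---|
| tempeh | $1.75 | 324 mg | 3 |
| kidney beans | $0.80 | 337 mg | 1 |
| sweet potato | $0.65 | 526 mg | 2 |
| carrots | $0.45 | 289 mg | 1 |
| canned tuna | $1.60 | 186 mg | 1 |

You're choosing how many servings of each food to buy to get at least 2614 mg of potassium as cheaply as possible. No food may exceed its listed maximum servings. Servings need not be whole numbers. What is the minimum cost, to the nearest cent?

Cost per mg of potassium: sweet potato $0.0012, carrots $0.0016, kidney beans $0.0024, tempeh $0.0054, canned tuna $0.0086.
Take 2 servings of sweet potato: +1052.0 mg potassium for $1.30 (total $1.30, still need 1562.0 mg).
Take 1 serving of carrots: +289.0 mg potassium for $0.45 (total $1.75, still need 1273.0 mg).
Take 1 serving of kidney beans: +337.0 mg potassium for $0.80 (total $2.55, still need 936.0 mg).
Take 2.889 servings of tempeh: +936.0 mg potassium for $5.06 (total $7.61, still need 0.0 mg).
Greedy by cheapest-per-mg is optimal for a single linear constraint, so the minimum cost is $7.61.

$7.61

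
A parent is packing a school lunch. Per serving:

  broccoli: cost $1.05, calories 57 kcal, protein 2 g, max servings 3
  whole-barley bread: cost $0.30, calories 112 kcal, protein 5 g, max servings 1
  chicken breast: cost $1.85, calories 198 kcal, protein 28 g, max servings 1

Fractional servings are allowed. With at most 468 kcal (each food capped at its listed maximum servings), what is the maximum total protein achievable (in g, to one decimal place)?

Protein per kcal: chicken breast 0.1414, whole-barley bread 0.04464, broccoli 0.03509.
Take 1 serving of chicken breast: uses 198 kcal, +28.0 g protein (running total 28.0 g).
Take 1 serving of whole-barley bread: uses 112 kcal, +5.0 g protein (running total 33.0 g).
Take 2.772 servings of broccoli: uses 158 kcal, +5.5 g protein (running total 38.5 g).
Greedy by best ratio exhausts the calories allowance optimally: 38.5 g.

38.5 g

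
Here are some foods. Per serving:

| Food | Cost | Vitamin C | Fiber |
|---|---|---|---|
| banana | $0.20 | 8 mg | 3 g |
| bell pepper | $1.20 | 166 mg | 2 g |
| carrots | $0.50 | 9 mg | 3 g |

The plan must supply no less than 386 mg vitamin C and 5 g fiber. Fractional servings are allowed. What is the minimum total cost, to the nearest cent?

At the optimum either one food covers both requirements or two foods hit both targets exactly; no other combination can be cheaper.
banana only: max(386/8, 5/3) = 48.25 servings → $9.65.
bell pepper only: max(386/166, 5/2) = 2.5 servings → $3.00.
carrots only: max(386/9, 5/3) = 42.89 servings → $21.44.
banana + bell pepper with both tight: 0.1203 servings and 2.32 servings → $2.81.
banana + carrots: the both-tight solution has a negative serving — not a feasible corner.
bell pepper + carrots with both tight: 2.319 servings and 0.1208 servings → $2.84.
The minimum over all feasible corners is $2.81.

$2.81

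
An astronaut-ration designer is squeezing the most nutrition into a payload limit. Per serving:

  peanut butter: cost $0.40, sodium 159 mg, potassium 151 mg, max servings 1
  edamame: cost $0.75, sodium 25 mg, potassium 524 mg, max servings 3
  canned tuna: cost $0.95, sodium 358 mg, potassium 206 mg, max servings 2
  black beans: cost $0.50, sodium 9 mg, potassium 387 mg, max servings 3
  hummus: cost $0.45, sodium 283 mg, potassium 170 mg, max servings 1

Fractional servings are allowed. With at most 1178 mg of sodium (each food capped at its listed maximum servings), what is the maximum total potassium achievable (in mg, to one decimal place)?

Potassium per mg sodium: black beans 43, edamame 20.96, peanut butter 0.9497, hummus 0.6007, canned tuna 0.5754.
Take 3 servings of black beans: uses 27 mg sodium, +1161.0 mg potassium (running total 1161.0 mg).
Take 3 servings of edamame: uses 75 mg sodium, +1572.0 mg potassium (running total 2733.0 mg).
Take 1 serving of peanut butter: uses 159 mg sodium, +151.0 mg potassium (running total 2884.0 mg).
Take 1 serving of hummus: uses 283 mg sodium, +170.0 mg potassium (running total 3054.0 mg).
Take 1.771 servings of canned tuna: uses 634 mg sodium, +364.8 mg potassium (running total 3418.8 mg).
Filling greedily by potassium-per-mg sodium is optimal for one linear limit, giving 3418.8 mg.

3418.8 mg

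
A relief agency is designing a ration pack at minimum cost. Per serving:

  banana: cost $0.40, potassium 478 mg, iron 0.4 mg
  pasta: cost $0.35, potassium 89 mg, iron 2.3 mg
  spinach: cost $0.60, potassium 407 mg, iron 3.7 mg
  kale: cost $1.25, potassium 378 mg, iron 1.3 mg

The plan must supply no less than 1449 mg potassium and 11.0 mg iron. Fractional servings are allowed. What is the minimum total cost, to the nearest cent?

$1.97

Minimising a linear cost over {potassium ≥ 1449, iron ≥ 11.0, servings ≥ 0} — the optimum is at a vertex, using one or two foods.
banana only: max(1449/478, 11.0/0.4) = 27.5 servings → $11.00.
pasta only: max(1449/89, 11.0/2.3) = 16.28 servings → $5.70.
spinach only: max(1449/407, 11.0/3.7) = 3.56 servings → $2.14.
kale only: max(1449/378, 11.0/1.3) = 8.462 servings → $10.58.
banana + pasta with both tight: 2.213 servings and 4.398 servings → $2.42.
banana + spinach with both tight: 0.5507 servings and 2.913 servings → $1.97.
banana + kale: intersection lies outside the first quadrant.
pasta + spinach with both targets exact would need a negative amount; discard.
pasta + kale with both tight: 3.018 servings and 3.123 servings → $4.96.
spinach + kale with both tight: 2.616 servings and 1.017 servings → $2.84.
The minimum over all feasible corners is $1.97.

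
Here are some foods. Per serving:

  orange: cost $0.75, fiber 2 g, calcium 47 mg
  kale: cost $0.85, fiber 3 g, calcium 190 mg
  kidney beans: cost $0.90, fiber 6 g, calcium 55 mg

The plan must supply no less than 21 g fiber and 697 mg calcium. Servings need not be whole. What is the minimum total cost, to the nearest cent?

An LP optimum is at a vertex; with two nutrient constraints at most two foods are used. Check each candidate.
orange only: max(21/2, 697/47) = 14.83 servings → $11.12.
kale only: max(21/3, 697/190) = 7 servings → $5.95.
kidney beans only: max(21/6, 697/55) = 12.67 servings → $11.41.
orange + kale with both tight: 7.946 servings and 1.703 servings → $7.41.
orange + kidney beans with both targets exact would need a negative amount; discard.
kale + kidney beans with both tight: 3.105 servings and 1.948 servings → $4.39.
The minimum over all feasible corners is $4.39.

$4.39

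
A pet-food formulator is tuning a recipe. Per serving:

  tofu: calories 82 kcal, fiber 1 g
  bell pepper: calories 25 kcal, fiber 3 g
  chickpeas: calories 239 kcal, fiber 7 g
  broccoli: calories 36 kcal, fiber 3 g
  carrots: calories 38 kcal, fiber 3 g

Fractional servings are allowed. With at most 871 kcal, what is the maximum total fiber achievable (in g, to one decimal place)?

Fiber per kcal: bell pepper 0.12, broccoli 0.08333, carrots 0.07895, chickpeas 0.02929, tofu 0.0122.
With no serving limits, spend the whole calories allowance on bell pepper: 871 kcal / 25 kcal × 3 g = 104.5 g.

104.5 g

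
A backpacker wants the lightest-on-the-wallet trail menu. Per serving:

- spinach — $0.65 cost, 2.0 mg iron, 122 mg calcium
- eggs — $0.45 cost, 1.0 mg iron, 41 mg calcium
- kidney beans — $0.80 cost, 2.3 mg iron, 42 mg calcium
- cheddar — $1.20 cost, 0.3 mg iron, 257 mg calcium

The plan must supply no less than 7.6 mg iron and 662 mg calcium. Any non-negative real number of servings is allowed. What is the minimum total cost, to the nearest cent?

$3.39

A basic optimal solution has at most two foods positive. Try each food alone and each pair with both targets met exactly.
spinach only: max(7.6/2.0, 662/122) = 5.426 servings → $3.53.
eggs only: max(7.6/1.0, 662/41) = 16.15 servings → $7.27.
kidney beans only: max(7.6/2.3, 662/42) = 15.76 servings → $12.61.
cheddar only: max(7.6/0.3, 662/257) = 25.33 servings → $30.40.
spinach + eggs with both targets exact would need a negative amount; discard.
spinach + kidney beans: intersection lies outside the first quadrant.
spinach + cheddar with both tight: 3.675 servings and 0.8312 servings → $3.39.
eggs + kidney beans: the both-tight solution has a negative serving — not a feasible corner.
eggs + cheddar with both tight: 7.17 servings and 1.432 servings → $4.95.
kidney beans + cheddar with both tight: 3.033 servings and 2.08 servings → $4.92.
Cheapest feasible corner: $3.39.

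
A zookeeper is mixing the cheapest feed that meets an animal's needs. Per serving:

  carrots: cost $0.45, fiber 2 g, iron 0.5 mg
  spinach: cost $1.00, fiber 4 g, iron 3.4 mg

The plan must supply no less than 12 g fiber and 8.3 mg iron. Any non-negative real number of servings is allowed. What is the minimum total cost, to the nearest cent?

$2.92

A basic optimal solution has at most two foods positive. Try each food alone and each pair with both targets met exactly.
carrots only: max(12/2, 8.3/0.5) = 16.6 servings → $7.47.
spinach only: max(12/4, 8.3/3.4) = 3 servings → $3.00.
carrots + spinach with both tight: 1.583 servings and 2.208 servings → $2.92.
The minimum over all feasible corners is $2.92.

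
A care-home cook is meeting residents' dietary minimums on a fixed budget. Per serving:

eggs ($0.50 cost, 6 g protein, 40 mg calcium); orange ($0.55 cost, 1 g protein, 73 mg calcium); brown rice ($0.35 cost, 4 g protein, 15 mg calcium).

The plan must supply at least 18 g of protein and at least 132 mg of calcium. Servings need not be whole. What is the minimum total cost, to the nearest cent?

For a min-cost LP with two ≥-constraints, a basic feasible solution has at most two positive variables.
eggs only: max(18/6, 132/40) = 3.3 servings → $1.65.
orange only: max(18/1, 132/73) = 18 servings → $9.90.
brown rice only: max(18/4, 132/15) = 8.8 servings → $3.08.
eggs + orange with both tight: 2.97 servings and 0.1809 servings → $1.58.
eggs + brown rice: intersection lies outside the first quadrant.
orange + brown rice with both tight: 0.9314 servings and 4.267 servings → $2.01.
So the least-cost plan costs $1.58.

$1.58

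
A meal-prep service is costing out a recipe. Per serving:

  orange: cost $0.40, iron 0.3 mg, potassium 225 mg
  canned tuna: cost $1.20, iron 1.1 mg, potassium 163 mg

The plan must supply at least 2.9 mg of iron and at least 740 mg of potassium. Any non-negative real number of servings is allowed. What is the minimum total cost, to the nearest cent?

orange only: max(2.9/0.3, 740/225) = 9.667 servings → $3.87.
canned tuna only: max(2.9/1.1, 740/163) = 4.54 servings → $5.45.
orange + canned tuna with both tight: 1.719 servings and 2.168 servings → $3.29.
So the least-cost plan costs $3.29.

$3.29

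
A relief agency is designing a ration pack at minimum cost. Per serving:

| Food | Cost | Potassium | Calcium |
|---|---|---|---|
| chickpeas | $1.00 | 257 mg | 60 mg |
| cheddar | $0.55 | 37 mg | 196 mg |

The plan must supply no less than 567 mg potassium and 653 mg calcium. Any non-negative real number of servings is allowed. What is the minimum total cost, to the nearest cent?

$3.33

Check every corner: each single food scaled to meet both minima, and each pair solved so both constraints bind.
chickpeas only: max(567/257, 653/60) = 10.88 servings → $10.88.
cheddar only: max(567/37, 653/196) = 15.32 servings → $8.43.
chickpeas + cheddar with both tight: 1.806 servings and 2.779 servings → $3.33.
Cheapest feasible corner: $3.33.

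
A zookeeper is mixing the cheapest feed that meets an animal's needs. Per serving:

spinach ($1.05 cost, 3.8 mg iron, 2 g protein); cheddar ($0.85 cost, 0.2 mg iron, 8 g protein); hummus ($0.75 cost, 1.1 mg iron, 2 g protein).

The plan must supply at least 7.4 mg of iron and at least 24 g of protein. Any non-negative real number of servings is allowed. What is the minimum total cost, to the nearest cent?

$4.07

A basic optimal solution has at most two foods positive. Try each food alone and each pair with both targets met exactly.
spinach only: max(7.4/3.8, 24/2) = 12 servings → $12.60.
cheddar only: max(7.4/0.2, 24/8) = 37 servings → $31.45.
hummus only: max(7.4/1.1, 24/2) = 12 servings → $9.00.
spinach + cheddar with both tight: 1.813 servings and 2.547 servings → $4.07.
spinach + hummus: the both-tight solution has a negative serving — not a feasible corner.
cheddar + hummus with both tight: 1.381 servings and 6.476 servings → $6.03.
Cheapest feasible corner: $4.07.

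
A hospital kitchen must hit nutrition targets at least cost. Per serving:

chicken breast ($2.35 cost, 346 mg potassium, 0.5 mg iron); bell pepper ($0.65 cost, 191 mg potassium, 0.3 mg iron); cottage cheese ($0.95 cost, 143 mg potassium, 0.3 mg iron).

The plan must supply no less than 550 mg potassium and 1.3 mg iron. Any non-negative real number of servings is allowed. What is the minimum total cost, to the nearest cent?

$2.82

Minimising a linear cost over {potassium ≥ 550, iron ≥ 1.3, servings ≥ 0} — the optimum is at a vertex, using one or two foods.
chicken breast only: max(550/346, 1.3/0.5) = 2.6 servings → $6.11.
bell pepper only: max(550/191, 1.3/0.3) = 4.333 servings → $2.82.
cottage cheese only: max(550/143, 1.3/0.3) = 4.333 servings → $4.12.
chicken breast + bell pepper: intersection lies outside the first quadrant.
chicken breast + cottage cheese: intersection lies outside the first quadrant.
bell pepper + cottage cheese: the both-tight solution has a negative serving — not a feasible corner.
So the least-cost plan costs $2.82.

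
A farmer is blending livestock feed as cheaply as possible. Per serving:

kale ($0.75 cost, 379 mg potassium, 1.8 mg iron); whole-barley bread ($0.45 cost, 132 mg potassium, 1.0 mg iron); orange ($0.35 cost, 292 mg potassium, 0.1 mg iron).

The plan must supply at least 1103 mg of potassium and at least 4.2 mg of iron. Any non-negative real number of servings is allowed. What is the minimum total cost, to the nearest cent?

$2.00

A basic optimal solution has at most two foods positive. Try each food alone and each pair with both targets met exactly.
kale only: max(1103/379, 4.2/1.8) = 2.91 servings → $2.18.
whole-barley bread only: max(1103/132, 4.2/1.0) = 8.356 servings → $3.76.
orange only: max(1103/292, 4.2/0.1) = 42 servings → $14.70.
kale + whole-barley bread with both targets exact would need a negative amount; discard.
kale + orange with both tight: 2.288 servings and 0.8071 servings → $2.00.
whole-barley bread + orange with both tight: 4.003 servings and 1.968 servings → $2.49.
Cheapest feasible corner: $2.00.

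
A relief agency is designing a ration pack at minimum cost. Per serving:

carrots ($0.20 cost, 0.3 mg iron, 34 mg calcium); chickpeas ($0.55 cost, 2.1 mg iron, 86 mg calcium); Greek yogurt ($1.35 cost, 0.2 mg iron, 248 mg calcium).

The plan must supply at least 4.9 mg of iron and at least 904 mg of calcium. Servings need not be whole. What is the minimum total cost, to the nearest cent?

The cheapest plan sits at a corner of the feasible region — with two constraints it uses at most two foods.
carrots only: max(4.9/0.3, 904/34) = 26.59 servings → $5.32.
chickpeas only: max(4.9/2.1, 904/86) = 10.51 servings → $5.78.
Greek yogurt only: max(4.9/0.2, 904/248) = 24.5 servings → $33.08.
carrots + chickpeas: the both-tight solution has a negative serving — not a feasible corner.
carrots + Greek yogurt with both tight: 15.3 servings and 1.547 servings → $5.15.
chickpeas + Greek yogurt with both tight: 2.054 servings and 2.933 servings → $5.09.
So the least-cost plan costs $5.09.

$5.09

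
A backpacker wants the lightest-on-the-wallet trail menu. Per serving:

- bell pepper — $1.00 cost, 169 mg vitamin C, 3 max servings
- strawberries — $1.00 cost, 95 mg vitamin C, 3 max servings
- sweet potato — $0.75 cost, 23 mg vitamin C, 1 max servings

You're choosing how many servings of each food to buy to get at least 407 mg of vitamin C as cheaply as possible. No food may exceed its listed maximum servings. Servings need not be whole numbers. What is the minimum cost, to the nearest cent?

Cost per mg of vitamin C: bell pepper $0.0059, strawberries $0.0105, sweet potato $0.0326.
Take 2.408 servings of bell pepper: +407.0 mg vitamin C for $2.41 (total $2.41, still need 0.0 mg).
Greedy by cheapest-per-mg is optimal for a single linear constraint, so the minimum cost is $2.41.

$2.41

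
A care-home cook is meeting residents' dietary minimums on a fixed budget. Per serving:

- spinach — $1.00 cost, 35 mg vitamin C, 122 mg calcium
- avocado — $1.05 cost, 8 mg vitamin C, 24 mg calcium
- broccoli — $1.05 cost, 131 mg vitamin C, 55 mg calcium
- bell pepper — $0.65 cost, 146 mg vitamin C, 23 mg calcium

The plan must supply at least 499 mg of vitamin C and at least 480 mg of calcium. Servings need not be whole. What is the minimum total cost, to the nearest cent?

At the optimum either one food covers both requirements or two foods hit both targets exactly; no other combination can be cheaper.
spinach only: max(499/35, 480/122) = 14.26 servings → $14.26.
avocado only: max(499/8, 480/24) = 62.38 servings → $65.49.
broccoli only: max(499/131, 480/55) = 8.727 servings → $9.16.
bell pepper only: max(499/146, 480/23) = 20.87 servings → $13.57.
spinach + avocado with both targets exact would need a negative amount; discard.
spinach + broccoli with both tight: 2.521 servings and 3.136 servings → $5.81.
spinach + bell pepper with both tight: 3.446 servings and 2.592 servings → $5.13.
avocado + broccoli with both tight: 13.1 servings and 3.009 servings → $16.92.
avocado + bell pepper with both tight: 17.65 servings and 2.451 servings → $20.13.
broccoli + bell pepper: intersection lies outside the first quadrant.
So the least-cost plan costs $5.13.

$5.13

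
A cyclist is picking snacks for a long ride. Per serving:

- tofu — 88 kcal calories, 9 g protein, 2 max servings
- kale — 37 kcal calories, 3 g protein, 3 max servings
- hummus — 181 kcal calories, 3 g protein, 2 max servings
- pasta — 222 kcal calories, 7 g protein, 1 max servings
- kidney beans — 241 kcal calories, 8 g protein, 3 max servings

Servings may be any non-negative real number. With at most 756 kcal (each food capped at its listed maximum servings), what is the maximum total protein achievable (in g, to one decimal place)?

Protein per kcal: tofu 0.1023, kale 0.08108, kidney beans 0.0332, pasta 0.03153, hummus 0.01657.
Take 2 servings of tofu: uses 176 kcal, +18.0 g protein (running total 18.0 g).
Take 3 servings of kale: uses 111 kcal, +9.0 g protein (running total 27.0 g).
Take 1.946 servings of kidney beans: uses 469 kcal, +15.6 g protein (running total 42.6 g).
Greedy by best ratio exhausts the calories allowance optimally: 42.6 g.

42.6 g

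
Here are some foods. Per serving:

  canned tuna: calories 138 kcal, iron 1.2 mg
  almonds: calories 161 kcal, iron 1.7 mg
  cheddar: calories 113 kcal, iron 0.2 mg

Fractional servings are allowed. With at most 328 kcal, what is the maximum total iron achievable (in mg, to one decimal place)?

3.5 mg

Iron per kcal: almonds 0.01056, canned tuna 0.008696, cheddar 0.00177.
With no serving limits, spend the whole calories allowance on almonds: 328 kcal / 161 kcal × 1.7 mg = 3.5 mg.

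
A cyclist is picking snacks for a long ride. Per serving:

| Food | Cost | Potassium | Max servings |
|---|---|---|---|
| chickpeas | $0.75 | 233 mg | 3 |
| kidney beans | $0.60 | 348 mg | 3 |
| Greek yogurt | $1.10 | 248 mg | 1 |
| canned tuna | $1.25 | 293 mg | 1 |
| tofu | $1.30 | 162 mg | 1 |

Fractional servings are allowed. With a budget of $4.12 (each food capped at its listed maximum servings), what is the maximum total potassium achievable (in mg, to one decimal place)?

Potassium per dollar: kidney beans 580, chickpeas 310.7, canned tuna 234.4, Greek yogurt 225.5, tofu 124.6.
Take 3 servings of kidney beans: spends $1.80, +1044.0 mg potassium (running total 1044.0 mg).
Take 3 servings of chickpeas: spends $2.25, +699.0 mg potassium (running total 1743.0 mg).
Take 0.056 servings of canned tuna: spends $0.07, +16.4 mg potassium (running total 1759.4 mg).
Greedy by best ratio exhausts the cost allowance optimally: 1759.4 mg.

1759.4 mg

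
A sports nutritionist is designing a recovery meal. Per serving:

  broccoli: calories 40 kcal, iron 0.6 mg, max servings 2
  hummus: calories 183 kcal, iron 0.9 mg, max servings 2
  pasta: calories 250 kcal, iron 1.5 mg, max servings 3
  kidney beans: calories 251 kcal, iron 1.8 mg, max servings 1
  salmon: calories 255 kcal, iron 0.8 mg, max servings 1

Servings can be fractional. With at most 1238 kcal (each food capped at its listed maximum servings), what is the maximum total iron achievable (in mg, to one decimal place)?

Iron per kcal: broccoli 0.015, kidney beans 0.007171, pasta 0.006, hummus 0.004918, salmon 0.003137.
Take 2 servings of broccoli: uses 80 kcal, +1.2 mg iron (running total 1.2 mg).
Take 1 serving of kidney beans: uses 251 kcal, +1.8 mg iron (running total 3.0 mg).
Take 3 servings of pasta: uses 750 kcal, +4.5 mg iron (running total 7.5 mg).
Take 0.8579 servings of hummus: uses 157 kcal, +0.8 mg iron (running total 8.3 mg).
Filling greedily by iron-per-kcal is optimal for one linear limit, giving 8.3 mg.

8.3 mg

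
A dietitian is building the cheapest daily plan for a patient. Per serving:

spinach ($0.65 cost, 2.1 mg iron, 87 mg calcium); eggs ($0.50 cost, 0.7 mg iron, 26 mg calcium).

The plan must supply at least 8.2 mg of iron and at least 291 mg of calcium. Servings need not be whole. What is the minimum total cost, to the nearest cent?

spinach only: max(8.2/2.1, 291/87) = 3.905 servings → $2.54.
eggs only: max(8.2/0.7, 291/26) = 11.71 servings → $5.86.
spinach + eggs with both targets exact would need a negative amount; discard.
Cheapest feasible corner: $2.54.

$2.54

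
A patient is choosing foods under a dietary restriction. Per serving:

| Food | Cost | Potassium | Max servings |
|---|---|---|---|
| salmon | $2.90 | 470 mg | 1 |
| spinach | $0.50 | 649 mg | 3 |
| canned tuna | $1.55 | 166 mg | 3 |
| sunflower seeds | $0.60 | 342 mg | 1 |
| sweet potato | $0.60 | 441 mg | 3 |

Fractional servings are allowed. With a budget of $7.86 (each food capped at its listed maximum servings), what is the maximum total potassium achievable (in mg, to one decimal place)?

Potassium per dollar: spinach 1298, sweet potato 735, sunflower seeds 570, salmon 162.1, canned tuna 107.1.
Take 3 servings of spinach: spends $1.50, +1947.0 mg potassium (running total 1947.0 mg).
Take 3 servings of sweet potato: spends $1.80, +1323.0 mg potassium (running total 3270.0 mg).
Take 1 serving of sunflower seeds: spends $0.60, +342.0 mg potassium (running total 3612.0 mg).
Take 1 serving of salmon: spends $2.90, +470.0 mg potassium (running total 4082.0 mg).
Take 0.6839 servings of canned tuna: spends $1.06, +113.5 mg potassium (running total 4195.5 mg).
Filling greedily by potassium-per-dollar is optimal for one linear limit, giving 4195.5 mg.

4195.5 mg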